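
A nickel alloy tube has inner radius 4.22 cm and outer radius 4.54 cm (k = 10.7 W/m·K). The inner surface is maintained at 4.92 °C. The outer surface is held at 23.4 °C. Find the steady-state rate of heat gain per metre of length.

Q' = 17000 W/m

Q' = 2πk·ΔT/ln(r₂/r₁) = 2π × 10.7 × 18.48 / ln(0.0454/0.0422) = 17000 W/m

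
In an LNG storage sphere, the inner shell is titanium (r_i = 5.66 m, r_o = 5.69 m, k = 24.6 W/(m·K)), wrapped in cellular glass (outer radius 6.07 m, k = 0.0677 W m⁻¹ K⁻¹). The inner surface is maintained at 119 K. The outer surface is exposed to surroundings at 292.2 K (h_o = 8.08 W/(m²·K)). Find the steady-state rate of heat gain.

Q = 13.1 kW

Treat each layer as a resistance in series:
  R_titanium = (1/5.66 − 1/5.69)/(4πk) = 9.315×10^-4/(4π·24.6) = 3.013×10^-6 K/W
  R_cellular glass = (1/5.69 − 1/6.07)/(4πk) = 0.01100/(4π·0.0677) = 0.01293 K/W
  R_conv,out = 1/(4πr²h) = 1/(4π·6.07²·8.08) = 2.673×10^-4 K/W
ΣR = 3.013×10^-6 + 0.01293 + 2.673×10^-4 = 0.01320 K/W
Q = ΔT/ΣR = (119 K − 292.2 K)/0.01320 = -13100 W
(Negative Q ⇒ heat flows inward; heat gain = 13100 W.)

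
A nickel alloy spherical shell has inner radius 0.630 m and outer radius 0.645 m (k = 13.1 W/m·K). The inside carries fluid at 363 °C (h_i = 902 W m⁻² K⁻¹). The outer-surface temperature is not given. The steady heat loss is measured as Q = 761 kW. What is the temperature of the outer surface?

Sum the resistances:
  R_conv,in = 1/(4πr²h) = 1/(4π·0.630²·902) = 2.223×10^-4 K/W
  R_nickel alloy = (1/0.630 − 1/0.645)/(4πk) = 0.03691/(4π·13.1) = 2.242×10^-4 K/W
ΣR = 4.465×10^-4 K/W
ΔT = Q·ΣR = 7.61×10^5 × 4.465×10^-4 = 339.8 K
Heat flows outward, so T_out = T_in − ΔT = 363 − 339.8 = 23.2 °C

T_out = 23.2 °C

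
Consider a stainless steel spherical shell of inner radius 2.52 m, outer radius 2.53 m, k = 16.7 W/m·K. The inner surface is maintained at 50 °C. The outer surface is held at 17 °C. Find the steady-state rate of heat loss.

Q = 4πk·ΔT/(1/r₁ − 1/r₂) = 4π × 16.7 × 33 / (1/2.52 − 1/2.53) = 4.42×10^6 W

Q = 4420 kW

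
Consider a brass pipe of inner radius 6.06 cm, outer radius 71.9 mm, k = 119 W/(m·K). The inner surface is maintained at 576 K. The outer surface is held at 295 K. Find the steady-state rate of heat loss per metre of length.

Q' = 2πk·ΔT/ln(r₂/r₁) = 2π × 119 × 281 / ln(0.0719/0.0606) = 1.23×10^6 W/m

Q' = 1230 kW/m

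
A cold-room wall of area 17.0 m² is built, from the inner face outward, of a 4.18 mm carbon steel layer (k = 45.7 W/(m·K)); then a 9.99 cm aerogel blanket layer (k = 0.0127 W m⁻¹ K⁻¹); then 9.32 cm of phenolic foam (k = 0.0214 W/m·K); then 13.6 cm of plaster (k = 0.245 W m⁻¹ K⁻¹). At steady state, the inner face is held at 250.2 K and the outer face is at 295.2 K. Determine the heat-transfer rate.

Q = 59.9 W

Treat each layer as a resistance in series:
  R_carbon steel = L/(kA) = 0.00418/(45.7·17.0) = 5.380×10^-6 K/W
  R_aerogel blanket = L/(kA) = 0.0999/(0.0127·17.0) = 0.4627 K/W
  R_phenolic foam = L/(kA) = 0.0932/(0.0214·17.0) = 0.2562 K/W
  R_plaster = L/(kA) = 0.136/(0.245·17.0) = 0.03265 K/W
ΣR = 5.380×10^-6 + 0.4627 + 0.2562 + 0.03265 = 0.7516 K/W
Q = ΔT/ΣR = (250.2 K − 295.2 K)/0.7516 = -59.9 W
(Negative Q ⇒ heat flows inward; heat gain = 59.9 W.)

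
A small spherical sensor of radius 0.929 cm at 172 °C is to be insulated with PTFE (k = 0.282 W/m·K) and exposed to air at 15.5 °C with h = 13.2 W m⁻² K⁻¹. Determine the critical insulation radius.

r_cr = 4.27 cm

For a sphere, r_cr = 2k_ins/h = 2·0.282/13.2 = 0.0427 m = 4.27 cm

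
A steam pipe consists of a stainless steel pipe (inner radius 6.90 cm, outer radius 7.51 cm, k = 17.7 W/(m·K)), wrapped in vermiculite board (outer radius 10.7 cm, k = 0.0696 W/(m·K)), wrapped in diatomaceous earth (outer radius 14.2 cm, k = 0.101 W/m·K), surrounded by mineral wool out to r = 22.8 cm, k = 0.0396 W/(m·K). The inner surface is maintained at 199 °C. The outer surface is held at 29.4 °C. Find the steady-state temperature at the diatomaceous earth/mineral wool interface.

Treat each layer as a resistance in series:
  R'_stainless steel = ln(0.0751/0.0690)/(2πk) = 0.08471/(2π·17.7) = 7.617×10^-4 m·K/W
  R'_vermiculite board = ln(0.107/0.0751)/(2πk) = 0.3540/(2π·0.0696) = 0.8095 m·K/W
  R'_diatomaceous earth = ln(0.142/0.107)/(2πk) = 0.2830/(2π·0.101) = 0.4459 m·K/W
  R'_mineral wool = ln(0.228/0.142)/(2πk) = 0.4735/(2π·0.0396) = 1.903 m·K/W
ΣR = 7.617×10^-4 + 0.8095 + 0.4459 + 1.903 = 3.159 m·K/W
Q' = ΔT/ΣR = (199 °C − 29.4 °C)/3.159 = 53.69 W/m
From the inner boundary to the diatomaceous earth/mineral wool interface, ΣR_partial = 1.256 m·K/W.
T_interface = T_in − Q'·ΣR_partial = 199 °C − (53.69)(1.256) = 132 °C

T = 132 °C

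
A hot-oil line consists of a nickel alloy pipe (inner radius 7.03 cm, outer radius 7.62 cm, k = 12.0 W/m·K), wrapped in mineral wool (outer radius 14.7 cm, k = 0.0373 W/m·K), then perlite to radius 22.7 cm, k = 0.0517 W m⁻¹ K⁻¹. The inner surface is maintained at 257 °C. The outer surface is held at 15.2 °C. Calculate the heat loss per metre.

Q' = 58.4 W/m

Series thermal resistances, inner to outer:
  R'_nickel alloy = ln(0.0762/0.0703)/(2πk) = 0.08059/(2π·12.0) = 0.001069 m·K/W
  R'_mineral wool = ln(0.147/0.0762)/(2πk) = 0.6571/(2π·0.0373) = 2.804 m·K/W
  R'_perlite = ln(0.227/0.147)/(2πk) = 0.4345/(2π·0.0517) = 1.338 m·K/W
ΣR = 0.001069 + 2.804 + 1.338 = 4.143 m·K/W
Q' = ΔT/ΣR = (257 °C − 15.2 °C)/4.143 = 58.4 W/m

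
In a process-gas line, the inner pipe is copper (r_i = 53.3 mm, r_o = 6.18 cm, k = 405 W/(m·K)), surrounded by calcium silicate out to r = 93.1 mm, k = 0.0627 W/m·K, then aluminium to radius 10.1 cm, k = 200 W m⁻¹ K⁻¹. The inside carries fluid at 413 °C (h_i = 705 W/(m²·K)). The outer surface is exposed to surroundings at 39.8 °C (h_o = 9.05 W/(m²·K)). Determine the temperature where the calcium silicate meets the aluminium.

T = 93.1 °C

Resistance network (inner→outer):
  R'_conv,in = 1/(2πr h) = 1/(2π·0.0533·705) = 0.004235 m·K/W
  R'_copper = ln(0.0618/0.0533)/(2πk) = 0.1480/(2π·405) = 5.815×10^-5 m·K/W
  R'_calcium silicate = ln(0.0931/0.0618)/(2πk) = 0.4098/(2π·0.0627) = 1.040 m·K/W
  R'_aluminium = ln(0.101/0.0931)/(2πk) = 0.08145/(2π·200) = 6.481×10^-5 m·K/W
  R'_conv,out = 1/(2πr h) = 1/(2π·0.101·9.05) = 0.1741 m·K/W
ΣR = 0.004235 + 5.815×10^-5 + 1.040 + 6.481×10^-5 + 0.1741 = 1.218 m·K/W
Q' = ΔT/ΣR = (413 °C − 39.8 °C)/1.218 = 306.4 W/m
From the inner boundary to the calcium silicate/aluminium interface, ΣR_partial = 1.044 m·K/W.
T_interface = T_in − Q'·ΣR_partial = 413 °C − (306.4)(1.044) = 93.1 °C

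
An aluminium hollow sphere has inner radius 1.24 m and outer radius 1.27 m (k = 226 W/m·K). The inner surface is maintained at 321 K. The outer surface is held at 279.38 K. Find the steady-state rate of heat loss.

Q = 6.20×10^6 W

Q = 4πk·ΔT/(1/r₁ − 1/r₂) = 4π × 226 × 41.62 / (1/1.24 − 1/1.27) = 6.20×10^6 W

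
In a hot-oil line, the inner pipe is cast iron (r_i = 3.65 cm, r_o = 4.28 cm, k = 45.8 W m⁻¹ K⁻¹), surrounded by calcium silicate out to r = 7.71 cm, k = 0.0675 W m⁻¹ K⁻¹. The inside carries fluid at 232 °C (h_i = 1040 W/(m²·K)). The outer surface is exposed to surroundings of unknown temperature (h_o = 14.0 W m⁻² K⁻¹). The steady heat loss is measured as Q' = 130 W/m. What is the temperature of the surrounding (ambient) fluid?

Series resistances:
  R'_conv,in = 1/(2πr h) = 1/(2π·0.0365·1040) = 0.004193 m·K/W
  R'_cast iron = ln(0.0428/0.0365)/(2πk) = 0.1592/(2π·45.8) = 5.533×10^-4 m·K/W
  R'_calcium silicate = ln(0.0771/0.0428)/(2πk) = 0.5886/(2π·0.0675) = 1.388 m·K/W
  R'_conv,out = 1/(2πr h) = 1/(2π·0.0771·14.0) = 0.1474 m·K/W
ΣR = 1.540 m·K/W
ΔT = Q'·ΣR = 130 × 1.540 = 200.2 K
Heat flows outward, so T_out = T_in − ΔT = 232 − 200.2 = 31.8 °C

T_out = 31.8 °C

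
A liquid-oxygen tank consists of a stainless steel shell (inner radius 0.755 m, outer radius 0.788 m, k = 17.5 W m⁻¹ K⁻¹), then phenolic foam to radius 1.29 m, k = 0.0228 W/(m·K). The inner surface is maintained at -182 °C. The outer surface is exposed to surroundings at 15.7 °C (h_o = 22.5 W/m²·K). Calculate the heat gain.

Q = 115 W

Resistance network (inner→outer):
  R_stainless steel = (1/0.755 − 1/0.788)/(4πk) = 0.05547/(4π·17.5) = 2.522×10^-4 K/W
  R_phenolic foam = (1/0.788 − 1/1.29)/(4πk) = 0.4938/(4π·0.0228) = 1.724 K/W
  R_conv,out = 1/(4πr²h) = 1/(4π·1.29²·22.5) = 0.002125 K/W
ΣR = 2.522×10^-4 + 1.724 + 0.002125 = 1.726 K/W
Q = ΔT/ΣR = (-182 °C − 15.7 °C)/1.726 = -115 W
(Negative Q ⇒ heat flows inward; heat gain = 115 W.)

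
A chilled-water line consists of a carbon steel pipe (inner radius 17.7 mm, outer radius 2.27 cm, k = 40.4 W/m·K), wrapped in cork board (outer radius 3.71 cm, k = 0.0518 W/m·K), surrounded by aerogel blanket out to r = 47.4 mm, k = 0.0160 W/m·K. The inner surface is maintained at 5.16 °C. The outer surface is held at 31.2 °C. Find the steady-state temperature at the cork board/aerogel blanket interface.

T = 15.1 °C

Series thermal resistances, inner to outer:
  R'_carbon steel = ln(0.0227/0.0177)/(2πk) = 0.2488/(2π·40.4) = 9.801×10^-4 m·K/W
  R'_cork board = ln(0.0371/0.0227)/(2πk) = 0.4913/(2π·0.0518) = 1.509 m·K/W
  R'_aerogel blanket = ln(0.0474/0.0371)/(2πk) = 0.2450/(2π·0.0160) = 2.437 m·K/W
ΣR = 9.801×10^-4 + 1.509 + 2.437 = 3.947 m·K/W
Q' = ΔT/ΣR = (5.16 °C − 31.2 °C)/3.947 = -6.597 W/m
From the inner boundary to the cork board/aerogel blanket interface, ΣR_partial = 1.510 m·K/W.
T_interface = T_in − Q'·ΣR_partial = 5.16 °C − (-6.597)(1.510) = 15.1 °C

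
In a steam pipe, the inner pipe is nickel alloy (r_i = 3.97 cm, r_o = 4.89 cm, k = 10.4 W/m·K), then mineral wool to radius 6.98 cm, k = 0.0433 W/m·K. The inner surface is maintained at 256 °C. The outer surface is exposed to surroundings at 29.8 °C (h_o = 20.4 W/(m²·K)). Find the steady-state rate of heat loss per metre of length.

Treat each layer as a resistance in series:
  R'_nickel alloy = ln(0.0489/0.0397)/(2πk) = 0.2084/(2π·10.4) = 0.003190 m·K/W
  R'_mineral wool = ln(0.0698/0.0489)/(2πk) = 0.3559/(2π·0.0433) = 1.308 m·K/W
  R'_conv,out = 1/(2πr h) = 1/(2π·0.0698·20.4) = 0.1118 m·K/W
ΣR = 0.003190 + 1.308 + 0.1118 = 1.423 m·K/W
Q' = ΔT/ΣR = (256 °C − 29.8 °C)/1.423 = 159 W/m

Q' = 159 W/m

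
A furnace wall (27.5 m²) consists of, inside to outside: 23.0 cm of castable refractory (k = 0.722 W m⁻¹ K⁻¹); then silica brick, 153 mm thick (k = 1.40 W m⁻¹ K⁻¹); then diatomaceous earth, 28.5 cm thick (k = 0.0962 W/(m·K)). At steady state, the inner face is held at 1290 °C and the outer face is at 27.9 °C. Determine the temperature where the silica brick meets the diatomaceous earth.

T = 1131 °C

Resistance network (inner→outer):
  R_castable refractory = L/(kA) = 0.230/(0.722·27.5) = 0.01158 K/W
  R_silica brick = L/(kA) = 0.153/(1.40·27.5) = 0.003974 K/W
  R_diatomaceous earth = L/(kA) = 0.285/(0.0962·27.5) = 0.1077 K/W
ΣR = 0.01158 + 0.003974 + 0.1077 = 0.1233 K/W
Q = ΔT/ΣR = (1290 °C − 27.9 °C)/0.1233 = 10240 W
From the inner boundary to the silica brick/diatomaceous earth interface, ΣR_partial = 0.01555 K/W.
T_interface = T_in − Q·ΣR_partial = 1290 °C − (10240)(0.01555) = 1131 °C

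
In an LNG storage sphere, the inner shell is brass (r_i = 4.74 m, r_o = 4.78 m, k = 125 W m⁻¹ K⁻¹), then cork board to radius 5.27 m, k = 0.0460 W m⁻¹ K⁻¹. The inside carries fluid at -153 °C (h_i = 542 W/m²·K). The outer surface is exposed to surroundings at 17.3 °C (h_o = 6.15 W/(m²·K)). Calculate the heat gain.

Q = 4.99 kW

Resistance network (inner→outer):
  R_conv,in = 1/(4πr²h) = 1/(4π·4.74²·542) = 6.535×10^-6 K/W
  R_brass = (1/4.74 − 1/4.78)/(4πk) = 0.001765/(4π·125) = 1.124×10^-6 K/W
  R_cork board = (1/4.78 − 1/5.27)/(4πk) = 0.01945/(4π·0.0460) = 0.03365 K/W
  R_conv,out = 1/(4πr²h) = 1/(4π·5.27²·6.15) = 4.659×10^-4 K/W
ΣR = 6.535×10^-6 + 1.124×10^-6 + 0.03365 + 4.659×10^-4 = 0.03412 K/W
Q = ΔT/ΣR = (-153 °C − 17.3 °C)/0.03412 = -4990 W
(Negative Q ⇒ heat flows inward; heat gain = 4990 W.)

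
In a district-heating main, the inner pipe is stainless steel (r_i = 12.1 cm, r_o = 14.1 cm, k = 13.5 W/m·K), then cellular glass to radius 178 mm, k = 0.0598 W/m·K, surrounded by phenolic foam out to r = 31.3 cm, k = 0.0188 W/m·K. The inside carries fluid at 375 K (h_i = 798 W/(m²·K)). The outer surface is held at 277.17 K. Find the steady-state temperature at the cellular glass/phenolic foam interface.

T = 363.7 K

Resistance network (inner→outer):
  R'_conv,in = 1/(2πr h) = 1/(2π·0.121·798) = 0.001648 m·K/W
  R'_stainless steel = ln(0.141/0.121)/(2πk) = 0.1530/(2π·13.5) = 0.001803 m·K/W
  R'_cellular glass = ln(0.178/0.141)/(2πk) = 0.2330/(2π·0.0598) = 0.6202 m·K/W
  R'_phenolic foam = ln(0.313/0.178)/(2πk) = 0.5644/(2π·0.0188) = 4.778 m·K/W
ΣR = 0.001648 + 0.001803 + 0.6202 + 4.778 = 5.402 m·K/W
Q' = ΔT/ΣR = (375 K − 277.17 K)/5.402 = 18.11 W/m
From the inner boundary to the cellular glass/phenolic foam interface, ΣR_partial = 0.6237 m·K/W.
T_interface = T_in − Q'·ΣR_partial = 375 K − (18.11)(0.6237) = 363.7 K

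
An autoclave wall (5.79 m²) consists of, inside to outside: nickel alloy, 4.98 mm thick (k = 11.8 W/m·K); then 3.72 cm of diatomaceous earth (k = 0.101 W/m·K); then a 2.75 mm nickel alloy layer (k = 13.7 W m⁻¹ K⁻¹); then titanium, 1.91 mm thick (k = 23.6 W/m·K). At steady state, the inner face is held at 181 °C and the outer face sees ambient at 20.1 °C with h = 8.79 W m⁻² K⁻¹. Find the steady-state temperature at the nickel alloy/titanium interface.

T = 58.0 °C

Resistance network (inner→outer):
  R_nickel alloy = L/(kA) = 0.00498/(11.8·5.79) = 7.289×10^-5 K/W
  R_diatomaceous earth = L/(kA) = 0.0372/(0.101·5.79) = 0.06361 K/W
  R_nickel alloy = L/(kA) = 0.00275/(13.7·5.79) = 3.467×10^-5 K/W
  R_titanium = L/(kA) = 0.00191/(23.6·5.79) = 1.398×10^-5 K/W
  R_conv,out = 1/(hA) = 1/(8.79·5.79) = 0.01965 K/W
ΣR = 7.289×10^-5 + 0.06361 + 3.467×10^-5 + 1.398×10^-5 + 0.01965 = 0.08338 K/W
Q = ΔT/ΣR = (181 °C − 20.1 °C)/0.08338 = 1930 W
From the inner boundary to the nickel alloy/titanium interface, ΣR_partial = 0.06372 K/W.
T_interface = T_in − Q·ΣR_partial = 181 °C − (1930)(0.06372) = 58.0 °C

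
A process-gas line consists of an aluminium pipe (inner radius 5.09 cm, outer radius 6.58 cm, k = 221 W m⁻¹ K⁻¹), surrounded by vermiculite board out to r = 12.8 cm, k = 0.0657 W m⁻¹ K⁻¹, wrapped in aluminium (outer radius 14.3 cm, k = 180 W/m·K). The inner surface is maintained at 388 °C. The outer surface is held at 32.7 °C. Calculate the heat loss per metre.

Series thermal resistances, inner to outer:
  R'_aluminium = ln(0.0658/0.0509)/(2πk) = 0.2568/(2π·221) = 1.849×10^-4 m·K/W
  R'_vermiculite board = ln(0.128/0.0658)/(2πk) = 0.6654/(2π·0.0657) = 1.612 m·K/W
  R'_aluminium = ln(0.143/0.128)/(2πk) = 0.1108/(2π·180) = 9.798×10^-5 m·K/W
ΣR = 1.849×10^-4 + 1.612 + 9.798×10^-5 = 1.612 m·K/W
Q' = ΔT/ΣR = (388 °C − 32.7 °C)/1.612 = 220 W/m

Q' = 220 W/m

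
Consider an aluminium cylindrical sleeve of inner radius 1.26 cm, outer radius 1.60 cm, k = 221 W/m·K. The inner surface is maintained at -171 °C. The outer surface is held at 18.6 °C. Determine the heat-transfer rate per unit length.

Q' = 1100 kW/m

Q' = 2πk·ΔT/ln(r₂/r₁) = 2π × 221 × 189.6 / ln(0.0160/0.0126) = 1.10×10^6 W/m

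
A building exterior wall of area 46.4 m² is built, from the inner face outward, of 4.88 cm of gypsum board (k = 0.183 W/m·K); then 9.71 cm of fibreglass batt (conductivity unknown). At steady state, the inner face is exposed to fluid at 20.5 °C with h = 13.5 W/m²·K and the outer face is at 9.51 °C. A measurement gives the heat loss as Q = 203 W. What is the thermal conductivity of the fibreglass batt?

k = 0.0447 W/m·K

ΣR = ΔT/Q = |20.5 − 9.51|/203 = 0.05414 K/W
Known resistances:
  R_conv,in = 1/(hA) = 1/(13.5·46.4) = 0.001596 K/W
  R_gypsum board = L/(kA) = 0.0488/(0.183·46.4) = 0.005747 K/W
R_fibreglass batt = ΣR − ΣR_known = 0.05414 − 0.007343 = 0.04680 K/W
L/(kA) = 0.04680 ⇒ k = 0.0971/(0.04680·46.4) = 0.0447 W/m·K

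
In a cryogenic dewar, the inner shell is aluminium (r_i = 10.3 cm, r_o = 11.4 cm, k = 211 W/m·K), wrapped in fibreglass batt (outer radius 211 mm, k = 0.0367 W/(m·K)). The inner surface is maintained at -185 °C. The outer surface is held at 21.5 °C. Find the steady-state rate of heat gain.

Series thermal resistances, inner to outer:
  R_aluminium = (1/0.103 − 1/0.114)/(4πk) = 0.9368/(4π·211) = 3.533×10^-4 K/W
  R_fibreglass batt = (1/0.114 − 1/0.211)/(4πk) = 4.033/(4π·0.0367) = 8.744 K/W
ΣR = 3.533×10^-4 + 8.744 = 8.744 K/W
Q = ΔT/ΣR = (-185 °C − 21.5 °C)/8.744 = -23.6 W
(Negative Q ⇒ heat flows inward; heat gain = 23.6 W.)

Q = 23.6 W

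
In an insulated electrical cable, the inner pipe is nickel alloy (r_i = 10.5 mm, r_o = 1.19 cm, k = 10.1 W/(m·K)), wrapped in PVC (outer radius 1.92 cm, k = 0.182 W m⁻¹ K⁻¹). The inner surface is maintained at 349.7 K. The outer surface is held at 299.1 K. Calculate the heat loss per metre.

Q' = 120 W/m

Resistance network (inner→outer):
  R'_nickel alloy = ln(0.0119/0.0105)/(2πk) = 0.1252/(2π·10.1) = 0.001972 m·K/W
  R'_PVC = ln(0.0192/0.0119)/(2πk) = 0.4784/(2π·0.182) = 0.4183 m·K/W
ΣR = 0.001972 + 0.4183 = 0.4203 m·K/W
Q' = ΔT/ΣR = (349.7 K − 299.1 K)/0.4203 = 120 W/m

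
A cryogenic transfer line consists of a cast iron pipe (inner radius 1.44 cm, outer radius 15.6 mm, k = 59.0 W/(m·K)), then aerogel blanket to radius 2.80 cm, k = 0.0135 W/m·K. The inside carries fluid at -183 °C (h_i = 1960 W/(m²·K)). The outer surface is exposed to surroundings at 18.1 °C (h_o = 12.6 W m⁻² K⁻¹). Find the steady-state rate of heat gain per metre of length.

Q' = 27.3 W/m

Treat each layer as a resistance in series:
  R'_conv,in = 1/(2πr h) = 1/(2π·0.0144·1960) = 0.005639 m·K/W
  R'_cast iron = ln(0.0156/0.0144)/(2πk) = 0.08004/(2π·59.0) = 2.159×10^-4 m·K/W
  R'_aerogel blanket = ln(0.0280/0.0156)/(2πk) = 0.5849/(2π·0.0135) = 6.896 m·K/W
  R'_conv,out = 1/(2πr h) = 1/(2π·0.0280·12.6) = 0.4511 m·K/W
ΣR = 0.005639 + 2.159×10^-4 + 6.896 + 0.4511 = 7.353 m·K/W
Q' = ΔT/ΣR = (-183 °C − 18.1 °C)/7.353 = -27.3 W/m
(Negative Q' ⇒ heat flows inward; heat gain = 27.3 W/m.)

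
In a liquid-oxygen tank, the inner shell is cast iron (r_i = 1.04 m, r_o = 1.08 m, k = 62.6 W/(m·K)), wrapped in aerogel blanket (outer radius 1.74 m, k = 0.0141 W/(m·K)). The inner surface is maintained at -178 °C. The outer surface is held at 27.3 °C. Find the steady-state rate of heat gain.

Q = 104 W

Resistance network (inner→outer):
  R_cast iron = (1/1.04 − 1/1.08)/(4πk) = 0.03561/(4π·62.6) = 4.527×10^-5 K/W
  R_aerogel blanket = (1/1.08 − 1/1.74)/(4πk) = 0.3512/(4π·0.0141) = 1.982 K/W
ΣR = 4.527×10^-5 + 1.982 = 1.982 K/W
Q = ΔT/ΣR = (-178 °C − 27.3 °C)/1.982 = -104 W
(Negative Q ⇒ heat flows inward; heat gain = 104 W.)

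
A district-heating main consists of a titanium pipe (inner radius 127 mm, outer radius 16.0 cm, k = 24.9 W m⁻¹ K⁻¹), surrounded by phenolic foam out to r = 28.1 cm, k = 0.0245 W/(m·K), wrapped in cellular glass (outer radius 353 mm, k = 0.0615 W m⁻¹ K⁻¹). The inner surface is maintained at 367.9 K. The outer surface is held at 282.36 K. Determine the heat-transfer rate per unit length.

Treat each layer as a resistance in series:
  R'_titanium = ln(0.160/0.127)/(2πk) = 0.2310/(2π·24.9) = 0.001476 m·K/W
  R'_phenolic foam = ln(0.281/0.160)/(2πk) = 0.5632/(2π·0.0245) = 3.658 m·K/W
  R'_cellular glass = ln(0.353/0.281)/(2πk) = 0.2281/(2π·0.0615) = 0.5903 m·K/W
ΣR = 0.001476 + 3.658 + 0.5903 = 4.250 m·K/W
Q' = ΔT/ΣR = (367.9 K − 282.36 K)/4.250 = 20.1 W/m

Q' = 20.1 W/m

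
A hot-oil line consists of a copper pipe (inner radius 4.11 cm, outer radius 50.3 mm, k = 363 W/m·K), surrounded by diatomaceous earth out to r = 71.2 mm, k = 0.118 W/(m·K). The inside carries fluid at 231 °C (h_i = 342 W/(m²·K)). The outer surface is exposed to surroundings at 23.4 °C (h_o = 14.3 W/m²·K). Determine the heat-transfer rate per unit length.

Resistance network (inner→outer):
  R'_conv,in = 1/(2πr h) = 1/(2π·0.0411·342) = 0.01132 m·K/W
  R'_copper = ln(0.0503/0.0411)/(2πk) = 0.2020/(2π·363) = 8.856×10^-5 m·K/W
  R'_diatomaceous earth = ln(0.0712/0.0503)/(2πk) = 0.3475/(2π·0.118) = 0.4687 m·K/W
  R'_conv,out = 1/(2πr h) = 1/(2π·0.0712·14.3) = 0.1563 m·K/W
ΣR = 0.01132 + 8.856×10^-5 + 0.4687 + 0.1563 = 0.6364 m·K/W
Q' = ΔT/ΣR = (231 °C − 23.4 °C)/0.6364 = 326 W/m

Q' = 326 W/m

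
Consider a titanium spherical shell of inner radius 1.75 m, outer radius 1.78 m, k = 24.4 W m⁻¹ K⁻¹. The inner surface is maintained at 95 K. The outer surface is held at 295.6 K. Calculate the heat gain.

Q = 6390 kW

Q = 4πk·ΔT/(1/r₁ − 1/r₂) = 4π × 24.4 × 200.6 / (1/1.75 − 1/1.78) = 6.39×10^6 W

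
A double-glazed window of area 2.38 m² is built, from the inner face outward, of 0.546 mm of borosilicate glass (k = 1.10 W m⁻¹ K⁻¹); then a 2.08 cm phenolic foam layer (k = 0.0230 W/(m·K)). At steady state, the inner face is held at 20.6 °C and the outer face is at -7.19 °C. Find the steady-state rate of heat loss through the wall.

Series thermal resistances, inner to outer:
  R_borosilicate glass = L/(kA) = 5.46×10^-4/(1.10·2.38) = 2.086×10^-4 K/W
  R_phenolic foam = L/(kA) = 0.0208/(0.0230·2.38) = 0.3800 K/W
ΣR = 2.086×10^-4 + 0.3800 = 0.3802 K/W
Q = ΔT/ΣR = (20.6 °C − -7.19 °C)/0.3802 = 73.1 W

Q = 73.1 W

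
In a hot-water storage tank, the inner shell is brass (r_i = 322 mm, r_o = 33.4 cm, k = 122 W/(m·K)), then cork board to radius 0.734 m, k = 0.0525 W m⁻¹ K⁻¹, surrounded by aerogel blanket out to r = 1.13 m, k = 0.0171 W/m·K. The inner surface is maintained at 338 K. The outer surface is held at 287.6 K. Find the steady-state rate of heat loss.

Q = 10.7 W

Treat each layer as a resistance in series:
  R_brass = (1/0.322 − 1/0.334)/(4πk) = 0.1116/(4π·122) = 7.278×10^-5 K/W
  R_cork board = (1/0.334 − 1/0.734)/(4πk) = 1.632/(4π·0.0525) = 2.473 K/W
  R_aerogel blanket = (1/0.734 − 1/1.13)/(4πk) = 0.4774/(4π·0.0171) = 2.222 K/W
ΣR = 7.278×10^-5 + 2.473 + 2.222 = 4.695 K/W
Q = ΔT/ΣR = (338 K − 287.6 K)/4.695 = 10.7 W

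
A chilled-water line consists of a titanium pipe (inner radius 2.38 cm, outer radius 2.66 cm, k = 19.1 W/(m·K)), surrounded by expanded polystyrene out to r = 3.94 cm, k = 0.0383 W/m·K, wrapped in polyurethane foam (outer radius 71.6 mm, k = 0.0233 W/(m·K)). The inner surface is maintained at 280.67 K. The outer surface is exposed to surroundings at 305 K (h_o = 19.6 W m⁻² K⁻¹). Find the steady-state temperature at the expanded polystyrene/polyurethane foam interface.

T = 287.5 K

Treat each layer as a resistance in series:
  R'_titanium = ln(0.0266/0.0238)/(2πk) = 0.1112/(2π·19.1) = 9.268×10^-4 m·K/W
  R'_expanded polystyrene = ln(0.0394/0.0266)/(2πk) = 0.3929/(2π·0.0383) = 1.633 m·K/W
  R'_polyurethane foam = ln(0.0716/0.0394)/(2πk) = 0.5973/(2π·0.0233) = 4.080 m·K/W
  R'_conv,out = 1/(2πr h) = 1/(2π·0.0716·19.6) = 0.1134 m·K/W
ΣR = 9.268×10^-4 + 1.633 + 4.080 + 0.1134 = 5.827 m·K/W
Q' = ΔT/ΣR = (280.67 K − 305 K)/5.827 = -4.175 W/m
From the inner boundary to the expanded polystyrene/polyurethane foam interface, ΣR_partial = 1.634 m·K/W.
T_interface = T_in − Q'·ΣR_partial = 280.67 K − (-4.175)(1.634) = 287.5 K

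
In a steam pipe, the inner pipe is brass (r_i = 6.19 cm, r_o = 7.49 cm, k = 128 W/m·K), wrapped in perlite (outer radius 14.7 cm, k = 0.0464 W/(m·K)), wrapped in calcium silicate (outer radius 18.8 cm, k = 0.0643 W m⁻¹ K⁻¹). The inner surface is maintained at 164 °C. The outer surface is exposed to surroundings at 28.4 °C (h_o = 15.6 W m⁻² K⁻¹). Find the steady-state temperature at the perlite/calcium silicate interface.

T = 58.6 °C

Treat each layer as a resistance in series:
  R'_brass = ln(0.0749/0.0619)/(2πk) = 0.1906/(2π·128) = 2.370×10^-4 m·K/W
  R'_perlite = ln(0.147/0.0749)/(2πk) = 0.6743/(2π·0.0464) = 2.313 m·K/W
  R'_calcium silicate = ln(0.188/0.147)/(2πk) = 0.2460/(2π·0.0643) = 0.6089 m·K/W
  R'_conv,out = 1/(2πr h) = 1/(2π·0.188·15.6) = 0.05427 m·K/W
ΣR = 2.370×10^-4 + 2.313 + 0.6089 + 0.05427 = 2.976 m·K/W
Q' = ΔT/ΣR = (164 °C − 28.4 °C)/2.976 = 45.56 W/m
From the inner boundary to the perlite/calcium silicate interface, ΣR_partial = 2.313 m·K/W.
T_interface = T_in − Q'·ΣR_partial = 164 °C − (45.56)(2.313) = 58.6 °C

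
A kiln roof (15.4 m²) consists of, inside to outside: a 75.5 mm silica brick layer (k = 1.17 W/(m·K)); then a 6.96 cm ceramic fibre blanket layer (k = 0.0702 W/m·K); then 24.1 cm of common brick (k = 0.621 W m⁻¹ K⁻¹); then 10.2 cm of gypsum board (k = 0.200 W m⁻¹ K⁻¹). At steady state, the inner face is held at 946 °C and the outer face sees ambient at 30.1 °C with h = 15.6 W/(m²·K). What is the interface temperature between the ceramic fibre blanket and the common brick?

Series thermal resistances, inner to outer:
  R_silica brick = L/(kA) = 0.0755/(1.17·15.4) = 0.004190 K/W
  R_ceramic fibre blanket = L/(kA) = 0.0696/(0.0702·15.4) = 0.06438 K/W
  R_common brick = L/(kA) = 0.241/(0.621·15.4) = 0.02520 K/W
  R_gypsum board = L/(kA) = 0.102/(0.200·15.4) = 0.03312 K/W
  R_conv,out = 1/(hA) = 1/(15.6·15.4) = 0.004163 K/W
ΣR = 0.004190 + 0.06438 + 0.02520 + 0.03312 + 0.004163 = 0.1311 K/W
Q = ΔT/ΣR = (946 °C − 30.1 °C)/0.1311 = 6986 W
From the inner boundary to the ceramic fibre blanket/common brick interface, ΣR_partial = 0.06857 K/W.
T_interface = T_in − Q·ΣR_partial = 946 °C − (6986)(0.06857) = 467 °C

T = 467 °C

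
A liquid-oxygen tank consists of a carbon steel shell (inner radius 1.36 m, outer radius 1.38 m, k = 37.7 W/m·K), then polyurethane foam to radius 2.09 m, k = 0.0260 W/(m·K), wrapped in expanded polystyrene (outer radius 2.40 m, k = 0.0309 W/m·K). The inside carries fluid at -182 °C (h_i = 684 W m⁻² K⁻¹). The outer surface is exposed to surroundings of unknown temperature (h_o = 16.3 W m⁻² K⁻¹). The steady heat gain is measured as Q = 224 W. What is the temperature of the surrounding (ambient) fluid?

Sum the resistances:
  R_conv,in = 1/(4πr²h) = 1/(4π·1.36²·684) = 6.290×10^-5 K/W
  R_carbon steel = (1/1.36 − 1/1.38)/(4πk) = 0.01066/(4π·37.7) = 2.249×10^-5 K/W
  R_polyurethane foam = (1/1.38 − 1/2.09)/(4πk) = 0.2462/(4π·0.0260) = 0.7534 K/W
  R_expanded polystyrene = (1/2.09 − 1/2.40)/(4πk) = 0.06180/(4π·0.0309) = 0.1592 K/W
  R_conv,out = 1/(4πr²h) = 1/(4π·2.40²·16.3) = 8.476×10^-4 K/W
ΣR = 0.9135 K/W
ΔT = Q·ΣR = 224 × 0.9135 = 204.6 K
Heat flows inward, so T_out = T_in + ΔT = -182 + 204.6 = 22.6 °C

T_out = 22.6 °C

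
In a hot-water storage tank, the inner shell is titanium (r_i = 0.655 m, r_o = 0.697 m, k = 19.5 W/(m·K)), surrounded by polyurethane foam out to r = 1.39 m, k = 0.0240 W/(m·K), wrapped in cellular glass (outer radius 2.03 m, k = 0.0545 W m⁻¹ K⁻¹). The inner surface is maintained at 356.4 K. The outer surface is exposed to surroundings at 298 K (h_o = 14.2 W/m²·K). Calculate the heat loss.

Q = 21.6 W

Resistance network (inner→outer):
  R_titanium = (1/0.655 − 1/0.697)/(4πk) = 0.09200/(4π·19.5) = 3.754×10^-4 K/W
  R_polyurethane foam = (1/0.697 − 1/1.39)/(4πk) = 0.7153/(4π·0.0240) = 2.372 K/W
  R_cellular glass = (1/1.39 − 1/2.03)/(4πk) = 0.2268/(4π·0.0545) = 0.3312 K/W
  R_conv,out = 1/(4πr²h) = 1/(4π·2.03²·14.2) = 0.001360 K/W
ΣR = 3.754×10^-4 + 2.372 + 0.3312 + 0.001360 = 2.705 K/W
Q = ΔT/ΣR = (356.4 K − 298 K)/2.705 = 21.6 W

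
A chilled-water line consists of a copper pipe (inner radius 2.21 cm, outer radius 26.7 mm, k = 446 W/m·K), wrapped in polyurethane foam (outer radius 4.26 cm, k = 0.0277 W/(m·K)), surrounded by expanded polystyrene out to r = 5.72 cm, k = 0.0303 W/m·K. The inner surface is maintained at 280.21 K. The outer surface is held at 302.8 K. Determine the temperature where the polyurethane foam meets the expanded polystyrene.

T = 294.5 K

Treat each layer as a resistance in series:
  R'_copper = ln(0.0267/0.0221)/(2πk) = 0.1891/(2π·446) = 6.748×10^-5 m·K/W
  R'_polyurethane foam = ln(0.0426/0.0267)/(2πk) = 0.4672/(2π·0.0277) = 2.684 m·K/W
  R'_expanded polystyrene = ln(0.0572/0.0426)/(2πk) = 0.2947/(2π·0.0303) = 1.548 m·K/W
ΣR = 6.748×10^-5 + 2.684 + 1.548 = 4.232 m·K/W
Q' = ΔT/ΣR = (280.21 K − 302.8 K)/4.232 = -5.338 W/m
From the inner boundary to the polyurethane foam/expanded polystyrene interface, ΣR_partial = 2.684 m·K/W.
T_interface = T_in − Q'·ΣR_partial = 280.21 K − (-5.338)(2.684) = 294.5 K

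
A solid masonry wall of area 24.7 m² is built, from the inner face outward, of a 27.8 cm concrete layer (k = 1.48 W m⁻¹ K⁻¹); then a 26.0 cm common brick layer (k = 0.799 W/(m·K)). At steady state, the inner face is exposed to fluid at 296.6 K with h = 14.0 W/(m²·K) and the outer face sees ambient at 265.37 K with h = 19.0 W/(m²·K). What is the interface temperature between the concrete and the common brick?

Treat each layer as a resistance in series:
  R_conv,in = 1/(hA) = 1/(14.0·24.7) = 0.002892 K/W
  R_concrete = L/(kA) = 0.278/(1.48·24.7) = 0.007605 K/W
  R_common brick = L/(kA) = 0.260/(0.799·24.7) = 0.01317 K/W
  R_conv,out = 1/(hA) = 1/(19.0·24.7) = 0.002131 K/W
ΣR = 0.002892 + 0.007605 + 0.01317 + 0.002131 = 0.02580 K/W
Q = ΔT/ΣR = (296.6 K − 265.37 K)/0.02580 = 1210 W
From the inner boundary to the concrete/common brick interface, ΣR_partial = 0.01050 K/W.
T_interface = T_in − Q·ΣR_partial = 296.6 K − (1210)(0.01050) = 283.9 K

T = 283.9 K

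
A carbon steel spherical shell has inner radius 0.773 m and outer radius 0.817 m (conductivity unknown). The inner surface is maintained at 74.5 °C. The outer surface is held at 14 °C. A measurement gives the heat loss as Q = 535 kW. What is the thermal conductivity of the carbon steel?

ΣR = ΔT/Q = |74.5 − 14|/5.35×10^5 = 1.131×10^-4 K/W
(1/r₁−1/r₂)/(4πk) = 1.131×10^-4 ⇒ k = 0.06967/(4π·1.131×10^-4) = 49.0 W/m·K

k = 49.0 W/m·K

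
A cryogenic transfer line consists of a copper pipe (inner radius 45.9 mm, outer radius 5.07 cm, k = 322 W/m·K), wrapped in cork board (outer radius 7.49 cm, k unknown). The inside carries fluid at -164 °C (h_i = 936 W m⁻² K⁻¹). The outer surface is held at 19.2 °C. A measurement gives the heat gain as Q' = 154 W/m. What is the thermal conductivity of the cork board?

k = 0.0524 W/m·K

ΣR = ΔT/Q' = |-164 − 19.2|/154 = 1.190 m·K/W
Known resistances:
  R'_conv,in = 1/(2πr h) = 1/(2π·0.0459·936) = 0.003705 m·K/W
  R'_copper = ln(0.0507/0.0459)/(2πk) = 0.09946/(2π·322) = 4.916×10^-5 m·K/W
R_cork board = ΣR − ΣR_known = 1.190 − 0.003754 = 1.186 m·K/W
ln(r₂/r₁)/(2πk) = 1.186 ⇒ k = 0.3902/(2π·1.186) = 0.0524 W/m·K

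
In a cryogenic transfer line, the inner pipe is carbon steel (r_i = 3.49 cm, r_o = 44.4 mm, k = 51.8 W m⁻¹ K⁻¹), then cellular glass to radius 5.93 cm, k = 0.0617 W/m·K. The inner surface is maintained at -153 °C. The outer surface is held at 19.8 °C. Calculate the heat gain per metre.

Q' = 231 W/m

Resistance network (inner→outer):
  R'_carbon steel = ln(0.0444/0.0349)/(2πk) = 0.2408/(2π·51.8) = 7.397×10^-4 m·K/W
  R'_cellular glass = ln(0.0593/0.0444)/(2πk) = 0.2894/(2π·0.0617) = 0.7464 m·K/W
ΣR = 7.397×10^-4 + 0.7464 = 0.7471 m·K/W
Q' = ΔT/ΣR = (-153 °C − 19.8 °C)/0.7471 = -231 W/m
(Negative Q' ⇒ heat flows inward; heat gain = 231 W/m.)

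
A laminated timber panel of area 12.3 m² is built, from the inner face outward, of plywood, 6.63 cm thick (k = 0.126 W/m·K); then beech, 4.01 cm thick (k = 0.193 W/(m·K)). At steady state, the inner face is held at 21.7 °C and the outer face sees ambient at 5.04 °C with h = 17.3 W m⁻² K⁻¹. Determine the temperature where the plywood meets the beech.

Resistance network (inner→outer):
  R_plywood = L/(kA) = 0.0663/(0.126·12.3) = 0.04278 K/W
  R_beech = L/(kA) = 0.0401/(0.193·12.3) = 0.01689 K/W
  R_conv,out = 1/(hA) = 1/(17.3·12.3) = 0.004699 K/W
ΣR = 0.04278 + 0.01689 + 0.004699 = 0.06437 K/W
Q = ΔT/ΣR = (21.7 °C − 5.04 °C)/0.06437 = 258.8 W
From the inner boundary to the plywood/beech interface, ΣR_partial = 0.04278 K/W.
T_interface = T_in − Q·ΣR_partial = 21.7 °C − (258.8)(0.04278) = 10.6 °C

T = 10.6 °C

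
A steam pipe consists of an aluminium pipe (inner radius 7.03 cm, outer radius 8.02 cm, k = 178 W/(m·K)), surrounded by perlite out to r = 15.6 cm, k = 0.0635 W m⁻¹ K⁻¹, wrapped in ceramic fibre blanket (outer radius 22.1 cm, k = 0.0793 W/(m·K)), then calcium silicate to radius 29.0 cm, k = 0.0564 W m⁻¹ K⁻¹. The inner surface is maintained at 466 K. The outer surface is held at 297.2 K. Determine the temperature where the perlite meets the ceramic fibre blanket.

T = 376 K

Resistance network (inner→outer):
  R'_aluminium = ln(0.0802/0.0703)/(2πk) = 0.1318/(2π·178) = 1.178×10^-4 m·K/W
  R'_perlite = ln(0.156/0.0802)/(2πk) = 0.6653/(2π·0.0635) = 1.668 m·K/W
  R'_ceramic fibre blanket = ln(0.221/0.156)/(2πk) = 0.3483/(2π·0.0793) = 0.6991 m·K/W
  R'_calcium silicate = ln(0.290/0.221)/(2πk) = 0.2717/(2π·0.0564) = 0.7668 m·K/W
ΣR = 1.178×10^-4 + 1.668 + 0.6991 + 0.7668 = 3.134 m·K/W
Q' = ΔT/ΣR = (466 K − 297.2 K)/3.134 = 53.86 W/m
From the inner boundary to the perlite/ceramic fibre blanket interface, ΣR_partial = 1.668 m·K/W.
T_interface = T_in − Q'·ΣR_partial = 466 K − (53.86)(1.668) = 376 K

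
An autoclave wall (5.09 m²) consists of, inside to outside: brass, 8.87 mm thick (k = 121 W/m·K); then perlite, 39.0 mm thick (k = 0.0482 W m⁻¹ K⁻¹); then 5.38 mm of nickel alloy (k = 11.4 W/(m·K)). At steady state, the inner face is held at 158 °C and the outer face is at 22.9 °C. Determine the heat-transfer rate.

Resistance network (inner→outer):
  R_brass = L/(kA) = 0.00887/(121·5.09) = 1.440×10^-5 K/W
  R_perlite = L/(kA) = 0.0390/(0.0482·5.09) = 0.1590 K/W
  R_nickel alloy = L/(kA) = 0.00538/(11.4·5.09) = 9.272×10^-5 K/W
ΣR = 1.440×10^-5 + 0.1590 + 9.272×10^-5 = 0.1591 K/W
Q = ΔT/ΣR = (158 °C − 22.9 °C)/0.1591 = 849 W

Q = 849 W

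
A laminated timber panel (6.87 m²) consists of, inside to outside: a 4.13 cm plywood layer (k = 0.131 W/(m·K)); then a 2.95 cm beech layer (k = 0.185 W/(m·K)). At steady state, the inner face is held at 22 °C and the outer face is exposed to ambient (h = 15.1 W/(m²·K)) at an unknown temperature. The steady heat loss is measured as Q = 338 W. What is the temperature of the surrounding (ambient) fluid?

Sum the resistances:
  R_plywood = L/(kA) = 0.0413/(0.131·6.87) = 0.04589 K/W
  R_beech = L/(kA) = 0.0295/(0.185·6.87) = 0.02321 K/W
  R_conv,out = 1/(hA) = 1/(15.1·6.87) = 0.009640 K/W
ΣR = 0.07874 K/W
ΔT = Q·ΣR = 338 × 0.07874 = 26.61 K
Heat flows outward, so T_out = T_in − ΔT = 22 − 26.61 = -4.61 °C

T_out = -4.61 °C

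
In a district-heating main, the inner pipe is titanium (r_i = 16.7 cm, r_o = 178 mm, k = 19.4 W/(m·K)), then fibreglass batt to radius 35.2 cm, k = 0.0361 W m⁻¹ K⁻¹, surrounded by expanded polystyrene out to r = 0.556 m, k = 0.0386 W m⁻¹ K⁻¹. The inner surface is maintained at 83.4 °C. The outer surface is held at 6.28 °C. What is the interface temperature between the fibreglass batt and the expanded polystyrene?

Series thermal resistances, inner to outer:
  R'_titanium = ln(0.178/0.167)/(2πk) = 0.06379/(2π·19.4) = 5.233×10^-4 m·K/W
  R'_fibreglass batt = ln(0.352/0.178)/(2πk) = 0.6818/(2π·0.0361) = 3.006 m·K/W
  R'_expanded polystyrene = ln(0.556/0.352)/(2πk) = 0.4571/(2π·0.0386) = 1.885 m·K/W
ΣR = 5.233×10^-4 + 3.006 + 1.885 = 4.892 m·K/W
Q' = ΔT/ΣR = (83.4 °C − 6.28 °C)/4.892 = 15.76 W/m
From the inner boundary to the fibreglass batt/expanded polystyrene interface, ΣR_partial = 3.007 m·K/W.
T_interface = T_in − Q'·ΣR_partial = 83.4 °C − (15.76)(3.007) = 36.0 °C

T = 36.0 °C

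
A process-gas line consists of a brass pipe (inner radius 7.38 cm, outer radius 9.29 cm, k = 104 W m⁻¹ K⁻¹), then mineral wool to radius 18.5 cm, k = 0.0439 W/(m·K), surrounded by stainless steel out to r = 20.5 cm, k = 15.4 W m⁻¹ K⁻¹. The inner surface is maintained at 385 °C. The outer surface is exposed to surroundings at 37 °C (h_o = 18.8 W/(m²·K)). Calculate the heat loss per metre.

Q' = 137 W/m

Series thermal resistances, inner to outer:
  R'_brass = ln(0.0929/0.0738)/(2πk) = 0.2302/(2π·104) = 3.522×10^-4 m·K/W
  R'_mineral wool = ln(0.185/0.0929)/(2πk) = 0.6888/(2π·0.0439) = 2.497 m·K/W
  R'_stainless steel = ln(0.205/0.185)/(2πk) = 0.1027/(2π·15.4) = 0.001061 m·K/W
  R'_conv,out = 1/(2πr h) = 1/(2π·0.205·18.8) = 0.04130 m·K/W
ΣR = 3.522×10^-4 + 2.497 + 0.001061 + 0.04130 = 2.540 m·K/W
Q' = ΔT/ΣR = (385 °C − 37 °C)/2.540 = 137 W/m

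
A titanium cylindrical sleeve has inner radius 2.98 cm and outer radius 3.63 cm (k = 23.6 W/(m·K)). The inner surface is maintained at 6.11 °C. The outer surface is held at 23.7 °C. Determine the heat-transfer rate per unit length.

Q' = 2πk·ΔT/ln(r₂/r₁) = 2π × 23.6 × 17.59 / ln(0.0363/0.0298) = 13200 W/m

Q' = 13.2 kW/m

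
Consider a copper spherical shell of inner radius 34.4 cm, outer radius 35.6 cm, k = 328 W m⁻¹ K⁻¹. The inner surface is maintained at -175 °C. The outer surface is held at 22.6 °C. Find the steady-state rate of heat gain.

Q = 8.31×10^6 W

Q = 4πk·ΔT/(1/r₁ − 1/r₂) = 4π × 328 × 197.6 / (1/0.344 − 1/0.356) = 8.31×10^6 W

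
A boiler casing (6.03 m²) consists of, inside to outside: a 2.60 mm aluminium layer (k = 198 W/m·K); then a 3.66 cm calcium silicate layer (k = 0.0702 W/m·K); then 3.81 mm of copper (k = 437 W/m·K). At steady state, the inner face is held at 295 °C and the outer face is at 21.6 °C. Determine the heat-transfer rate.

Series thermal resistances, inner to outer:
  R_aluminium = L/(kA) = 0.00260/(198·6.03) = 2.178×10^-6 K/W
  R_calcium silicate = L/(kA) = 0.0366/(0.0702·6.03) = 0.08646 K/W
  R_copper = L/(kA) = 0.00381/(437·6.03) = 1.446×10^-6 K/W
ΣR = 2.178×10^-6 + 0.08646 + 1.446×10^-6 = 0.08646 K/W
Q = ΔT/ΣR = (295 °C − 21.6 °C)/0.08646 = 3160 W

Q = 3.16 kW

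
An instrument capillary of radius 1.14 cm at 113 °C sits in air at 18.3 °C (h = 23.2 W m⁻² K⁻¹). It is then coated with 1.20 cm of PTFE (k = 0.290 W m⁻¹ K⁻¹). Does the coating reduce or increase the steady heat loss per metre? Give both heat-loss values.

Critical radius for a cylinder: r_cr = k/h = 0.0125 m = 1.25 cm.
Outer radius after coating: r₂ = 0.0114 + 0.0120 = 0.0234 m.
r₁ < r_cr < r₂: heat loss rises to a maximum at r_cr then falls. Whether the coating helps depends on whether Q(r₂) has dropped back below Q(r₁).
Bare: R = 1/(2πr₁h) = 0.6018 m·K/W; Q = 94.7/0.6018 = 157 W/m.
Coated: R = R_cond + R_conv = 0.6878 m·K/W; Q = 94.7/0.6878 = 138 W/m.

reduces: 157 → 138 W/m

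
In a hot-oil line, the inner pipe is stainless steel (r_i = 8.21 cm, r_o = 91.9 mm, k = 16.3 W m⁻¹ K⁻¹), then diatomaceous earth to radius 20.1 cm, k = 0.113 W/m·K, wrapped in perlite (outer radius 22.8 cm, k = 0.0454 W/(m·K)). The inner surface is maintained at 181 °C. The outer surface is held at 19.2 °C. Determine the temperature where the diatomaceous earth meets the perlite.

Resistance network (inner→outer):
  R'_stainless steel = ln(0.0919/0.0821)/(2πk) = 0.1128/(2π·16.3) = 0.001101 m·K/W
  R'_diatomaceous earth = ln(0.201/0.0919)/(2πk) = 0.7826/(2π·0.113) = 1.102 m·K/W
  R'_perlite = ln(0.228/0.201)/(2πk) = 0.1260/(2π·0.0454) = 0.4419 m·K/W
ΣR = 0.001101 + 1.102 + 0.4419 = 1.545 m·K/W
Q' = ΔT/ΣR = (181 °C − 19.2 °C)/1.545 = 104.7 W/m
From the inner boundary to the diatomaceous earth/perlite interface, ΣR_partial = 1.103 m·K/W.
T_interface = T_in − Q'·ΣR_partial = 181 °C − (104.7)(1.103) = 65.5 °C

T = 65.5 °C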